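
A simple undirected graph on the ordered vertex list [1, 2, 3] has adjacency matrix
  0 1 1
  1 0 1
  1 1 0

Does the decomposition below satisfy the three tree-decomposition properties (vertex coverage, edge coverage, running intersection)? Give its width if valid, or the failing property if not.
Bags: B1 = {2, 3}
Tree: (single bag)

No — vertex 1 appears in no bag.

A tree decomposition must satisfy three properties: every vertex lies in some bag; for every edge, both endpoints lie together in some bag; and for every vertex, the bags containing it form a connected subtree. Here vertex 1 appears in no bag, so the decomposition is invalid.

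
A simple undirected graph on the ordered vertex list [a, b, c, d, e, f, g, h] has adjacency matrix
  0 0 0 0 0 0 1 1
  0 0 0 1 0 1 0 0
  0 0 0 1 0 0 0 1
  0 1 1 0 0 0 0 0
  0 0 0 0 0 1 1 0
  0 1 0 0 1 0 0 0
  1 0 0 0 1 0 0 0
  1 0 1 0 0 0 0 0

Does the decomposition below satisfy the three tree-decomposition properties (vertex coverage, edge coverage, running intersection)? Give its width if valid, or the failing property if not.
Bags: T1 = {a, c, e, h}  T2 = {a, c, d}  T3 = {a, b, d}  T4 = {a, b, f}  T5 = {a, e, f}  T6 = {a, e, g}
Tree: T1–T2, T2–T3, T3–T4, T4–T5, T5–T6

A tree decomposition must satisfy three properties: every vertex lies in some bag; for every edge, both endpoints lie together in some bag; and for every vertex, the bags containing it form a connected subtree. Here bags containing vertex e are not connected in the tree, so the decomposition is invalid.

No — bags containing vertex e are not connected in the tree.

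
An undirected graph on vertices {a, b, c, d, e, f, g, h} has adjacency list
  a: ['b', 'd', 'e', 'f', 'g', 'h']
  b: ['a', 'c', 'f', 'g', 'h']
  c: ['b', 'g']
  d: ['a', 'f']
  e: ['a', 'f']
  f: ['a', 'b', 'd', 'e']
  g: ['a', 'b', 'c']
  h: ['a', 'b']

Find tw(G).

A width-2 tree decomposition is:
Bags: B1 = {a, e, f}  B2 = {a, b, f}  B3 = {a, d, f}  B4 = {a, b, g}  B5 = {a, b, h}  B6 = {b, c, g}
Tree: B1–B2, B2–B3, B2–B4, B2–B5, B4–B6
Each bag holds 3 vertices, so the decomposition has width 2, which upper-bounds the treewidth. For the lower bound, the 3 vertices {b, c, g} are pairwise adjacent, and any tree decomposition puts a clique entirely inside one bag — forcing width ≥ 2. The upper and lower bounds meet at 2, so that is the treewidth.

2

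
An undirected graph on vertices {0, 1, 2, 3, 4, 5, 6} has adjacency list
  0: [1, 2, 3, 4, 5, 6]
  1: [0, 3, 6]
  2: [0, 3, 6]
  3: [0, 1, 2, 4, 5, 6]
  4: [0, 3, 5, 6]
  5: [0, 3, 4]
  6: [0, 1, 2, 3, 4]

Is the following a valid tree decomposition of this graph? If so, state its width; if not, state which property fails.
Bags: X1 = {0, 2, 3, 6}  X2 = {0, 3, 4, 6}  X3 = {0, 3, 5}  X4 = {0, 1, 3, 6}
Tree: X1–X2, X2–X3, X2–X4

A tree decomposition must satisfy three properties: every vertex lies in some bag; for every edge, both endpoints lie together in some bag; and for every vertex, the bags containing it form a connected subtree. Here edge (4,5) lies in no bag, so the decomposition is invalid.

No — edge (4,5) lies in no bag.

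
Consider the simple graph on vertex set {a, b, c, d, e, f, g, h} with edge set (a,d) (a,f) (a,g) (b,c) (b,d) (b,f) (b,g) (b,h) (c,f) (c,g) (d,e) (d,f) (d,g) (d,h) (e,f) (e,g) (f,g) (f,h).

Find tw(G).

A width-3 tree decomposition is:
Bags: B1 = {b, d, f, h}  B2 = {b, d, f, g}  B3 = {d, e, f, g}  B4 = {a, d, f, g}  B5 = {b, c, f, g}
Tree: B1–B2, B2–B3, B3–B4, B2–B5
Every bag has size at most 4, so the width is 4 − 1 = 3 and tw(G) ≤ 3. On the other hand G contains the 4-clique {d, e, f, g}. A clique must lie in a single bag of any decomposition, so no decomposition can have width below 3. Combining the bounds, tw(G) = 3.

3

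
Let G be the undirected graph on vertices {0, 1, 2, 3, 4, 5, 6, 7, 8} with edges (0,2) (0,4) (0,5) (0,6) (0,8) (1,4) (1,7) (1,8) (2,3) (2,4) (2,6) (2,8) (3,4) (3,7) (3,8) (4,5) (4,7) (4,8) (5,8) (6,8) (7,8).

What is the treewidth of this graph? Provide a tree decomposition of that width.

Treewidth 3.
Bags: B1 = {2, 3, 4, 8}  B2 = {0, 2, 4, 8}  B3 = {0, 4, 5, 8}  B4 = {3, 4, 7, 8}  B5 = {1, 4, 7, 8}  B6 = {0, 2, 6, 8}
Tree: B1–B2, B2–B3, B1–B4, B4–B5, B2–B6

Every bag has size at most 4, so the width is 4 − 1 = 3 and tw(G) ≤ 3. On the other hand G contains the 4-clique {0, 2, 4, 8}. A clique must lie in a single bag of any decomposition, so no decomposition can have width below 3. Combining the bounds, tw(G) = 3.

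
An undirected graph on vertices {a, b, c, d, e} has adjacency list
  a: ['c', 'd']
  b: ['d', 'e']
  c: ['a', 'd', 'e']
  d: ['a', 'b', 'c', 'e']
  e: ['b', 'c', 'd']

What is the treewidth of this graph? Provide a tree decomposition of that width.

The largest bag has 3 vertices, giving width 2; this decomposition certifies tw(G) ≤ 2. For the lower bound, the 3 vertices {c, d, e} are pairwise adjacent, and any tree decomposition puts a clique entirely inside one bag — forcing width ≥ 2. The upper and lower bounds meet at 2, so that is the treewidth.

Treewidth 2.
One such decomposition:
Bags: B1 = {a, c, d}  B2 = {c, d, e}  B3 = {b, d, e}
Tree: B1–B2, B2–B3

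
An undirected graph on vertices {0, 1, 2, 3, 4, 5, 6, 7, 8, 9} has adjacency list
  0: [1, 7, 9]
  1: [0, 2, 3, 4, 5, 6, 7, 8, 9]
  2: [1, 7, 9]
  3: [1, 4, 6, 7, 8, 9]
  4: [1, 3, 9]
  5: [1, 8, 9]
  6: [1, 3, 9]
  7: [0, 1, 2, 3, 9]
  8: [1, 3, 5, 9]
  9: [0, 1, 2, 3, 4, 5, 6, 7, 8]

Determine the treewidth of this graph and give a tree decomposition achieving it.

Treewidth 3.
One such decomposition:
Bags: B1 = {1, 3, 8, 9}  B2 = {1, 3, 7, 9}  B3 = {1, 2, 7, 9}  B4 = {0, 1, 7, 9}  B5 = {1, 5, 8, 9}  B6 = {1, 3, 4, 9}  B7 = {1, 3, 6, 9}
Tree: B1–B2, B2–B3, B3–B4, B1–B5, B1–B6, B2–B7

Every bag has size at most 4, so the width is 4 − 1 = 3 and tw(G) ≤ 3. On the other hand G contains the 4-clique {0, 1, 7, 9}. A clique must lie in a single bag of any decomposition, so no decomposition can have width below 3. Therefore the treewidth is 3.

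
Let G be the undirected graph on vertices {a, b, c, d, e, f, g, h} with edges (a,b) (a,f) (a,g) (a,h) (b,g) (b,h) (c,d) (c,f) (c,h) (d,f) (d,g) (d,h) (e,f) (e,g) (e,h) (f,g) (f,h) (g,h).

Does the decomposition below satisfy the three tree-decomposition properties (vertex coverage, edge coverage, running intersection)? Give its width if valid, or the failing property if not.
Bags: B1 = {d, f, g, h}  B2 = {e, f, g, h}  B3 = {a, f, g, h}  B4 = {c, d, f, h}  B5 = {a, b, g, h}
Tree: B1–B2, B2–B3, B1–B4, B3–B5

Yes; width 3.

Every vertex of G appears in some bag (union = {a, b, c, d, e, f, g, h}); every edge is covered by a bag; and for each vertex v the set of bags containing v is connected in the bag tree. The decomposition is therefore valid. The largest bag has 4 vertices, so the width is 3.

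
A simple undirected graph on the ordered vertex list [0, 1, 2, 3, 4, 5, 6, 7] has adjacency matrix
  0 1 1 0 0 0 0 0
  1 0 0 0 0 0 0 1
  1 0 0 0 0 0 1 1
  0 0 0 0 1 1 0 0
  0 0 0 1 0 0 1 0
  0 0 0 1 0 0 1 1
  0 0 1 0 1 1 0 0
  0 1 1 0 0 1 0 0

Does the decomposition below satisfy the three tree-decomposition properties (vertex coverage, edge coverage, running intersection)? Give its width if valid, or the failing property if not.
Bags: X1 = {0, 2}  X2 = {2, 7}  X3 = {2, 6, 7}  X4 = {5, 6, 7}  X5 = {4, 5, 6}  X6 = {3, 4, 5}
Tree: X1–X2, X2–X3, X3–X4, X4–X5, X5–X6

No — vertex 1 appears in no bag.

A tree decomposition must satisfy three properties: every vertex lies in some bag; for every edge, both endpoints lie together in some bag; and for every vertex, the bags containing it form a connected subtree. Here vertex 1 appears in no bag, so the decomposition is invalid.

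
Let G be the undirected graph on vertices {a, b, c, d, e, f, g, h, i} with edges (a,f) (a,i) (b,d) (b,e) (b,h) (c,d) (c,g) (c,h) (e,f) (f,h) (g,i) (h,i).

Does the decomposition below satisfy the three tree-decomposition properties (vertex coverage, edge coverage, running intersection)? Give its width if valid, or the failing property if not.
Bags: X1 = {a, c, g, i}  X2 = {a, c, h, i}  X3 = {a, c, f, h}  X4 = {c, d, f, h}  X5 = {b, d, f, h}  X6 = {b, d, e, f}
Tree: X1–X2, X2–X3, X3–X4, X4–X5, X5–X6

Yes; width 3.

Every vertex of G appears in some bag (union = {a, b, c, d, e, f, g, h, i}); every edge is covered by a bag; and for each vertex v the set of bags containing v is connected in the bag tree. The decomposition is therefore valid. The largest bag has 4 vertices, so the width is 3.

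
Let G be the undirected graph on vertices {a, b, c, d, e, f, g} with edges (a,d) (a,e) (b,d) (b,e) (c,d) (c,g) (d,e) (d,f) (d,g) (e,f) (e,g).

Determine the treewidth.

2

A width-2 tree decomposition is:
Bags: B1 = {b, d, e}  B2 = {d, e, g}  B3 = {a, d, e}  B4 = {d, e, f}  B5 = {c, d, g}
Tree: B1–B2, B2–B3, B3–B4, B2–B5
The largest bag has 3 vertices, giving width 2; this decomposition certifies tw(G) ≤ 2. For the lower bound, the 3 vertices {d, e, g} are pairwise adjacent, and any tree decomposition puts a clique entirely inside one bag — forcing width ≥ 2. Therefore the treewidth is 2.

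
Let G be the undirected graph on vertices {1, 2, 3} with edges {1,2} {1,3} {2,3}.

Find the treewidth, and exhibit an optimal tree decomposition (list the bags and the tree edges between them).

Treewidth 2.
One such decomposition:
Bags: B1 = {1, 2, 3}
Tree: (single bag)

A single bag containing all 3 vertices is trivially a valid decomposition of width 2. For the lower bound, the 3 vertices {1, 2, 3} are pairwise adjacent, and any tree decomposition puts a clique entirely inside one bag — forcing width ≥ 2. Hence tw(G) = 2 exactly.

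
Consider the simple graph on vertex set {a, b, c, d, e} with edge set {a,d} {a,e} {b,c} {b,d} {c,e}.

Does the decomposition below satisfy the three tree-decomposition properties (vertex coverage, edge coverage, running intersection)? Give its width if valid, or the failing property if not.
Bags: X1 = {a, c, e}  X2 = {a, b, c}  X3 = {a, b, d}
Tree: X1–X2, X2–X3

Yes; width 2.

Checking the three conditions: (i) the bags cover all of {a, b, c, d, e}; (ii) for each edge, some bag contains both endpoints; (iii) the bags containing any fixed vertex form a subtree. All hold, so the decomposition is valid with width 3 − 1 = 2.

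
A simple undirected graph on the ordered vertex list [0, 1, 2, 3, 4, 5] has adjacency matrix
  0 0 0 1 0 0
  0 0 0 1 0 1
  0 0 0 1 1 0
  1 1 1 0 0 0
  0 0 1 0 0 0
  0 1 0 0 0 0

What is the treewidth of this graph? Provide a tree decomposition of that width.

Treewidth 1.
One optimal decomposition is:
Bags: B1 = {0, 3}  B2 = {2, 3}  B3 = {1, 3}  B4 = {1, 5}  B5 = {2, 4}
Tree: B1–B2, B2–B3, B3–B4, B2–B5

Each bag holds 2 vertices, so the decomposition has width 1, which upper-bounds the treewidth. Since G has at least one edge (e.g. 0–3), it is not an edgeless graph, so tw(G) ≥ 1. Combining the bounds, tw(G) = 1.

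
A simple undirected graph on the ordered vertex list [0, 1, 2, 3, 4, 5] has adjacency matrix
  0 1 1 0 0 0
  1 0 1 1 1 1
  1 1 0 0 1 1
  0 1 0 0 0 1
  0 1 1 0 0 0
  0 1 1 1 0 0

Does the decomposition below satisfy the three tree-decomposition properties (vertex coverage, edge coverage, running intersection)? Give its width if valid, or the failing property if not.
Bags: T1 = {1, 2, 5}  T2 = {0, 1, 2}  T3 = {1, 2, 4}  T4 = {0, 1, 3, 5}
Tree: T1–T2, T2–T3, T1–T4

A tree decomposition must satisfy three properties: every vertex lies in some bag; for every edge, both endpoints lie together in some bag; and for every vertex, the bags containing it form a connected subtree. Here bags containing vertex 0 are not connected in the tree, so the decomposition is invalid.

No — bags containing vertex 0 are not connected in the tree.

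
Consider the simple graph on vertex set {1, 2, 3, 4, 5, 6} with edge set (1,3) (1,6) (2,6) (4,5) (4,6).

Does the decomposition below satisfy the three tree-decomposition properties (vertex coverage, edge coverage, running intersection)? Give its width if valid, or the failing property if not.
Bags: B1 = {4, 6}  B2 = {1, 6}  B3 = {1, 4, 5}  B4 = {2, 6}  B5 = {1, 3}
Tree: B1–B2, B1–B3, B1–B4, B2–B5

No — bags containing vertex 1 are not connected in the tree.

A tree decomposition must satisfy three properties: every vertex lies in some bag; for every edge, both endpoints lie together in some bag; and for every vertex, the bags containing it form a connected subtree. Here bags containing vertex 1 are not connected in the tree, so the decomposition is invalid.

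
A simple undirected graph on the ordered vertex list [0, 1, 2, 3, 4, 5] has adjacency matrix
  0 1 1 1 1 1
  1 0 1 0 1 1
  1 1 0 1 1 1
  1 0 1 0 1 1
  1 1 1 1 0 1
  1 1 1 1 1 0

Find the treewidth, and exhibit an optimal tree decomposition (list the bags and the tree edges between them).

Treewidth 4.
One optimal decomposition is:
Bags: B1 = {0, 2, 3, 4, 5}  B2 = {0, 1, 2, 4, 5}
Tree: B1–B2

Every bag has size at most 5, so the width is 5 − 1 = 4 and tw(G) ≤ 4. Conversely, {0, 1, 2, 4, 5} is a clique of size 5, and the vertices of any clique must share a bag in every tree decomposition; so some bag has ≥ 5 vertices and tw(G) ≥ 4. Hence tw(G) = 4 exactly.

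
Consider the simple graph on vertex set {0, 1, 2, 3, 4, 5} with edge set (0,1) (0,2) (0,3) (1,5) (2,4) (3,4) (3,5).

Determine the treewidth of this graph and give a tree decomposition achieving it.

The largest bag has 3 vertices, giving width 2; this decomposition certifies tw(G) ≤ 2. For the lower bound, G contains the cycle 4–2–0–3–4, so G is not a forest; only forests have treewidth ≤ 1, hence tw(G) ≥ 2. Hence tw(G) = 2 exactly.

Treewidth 2.
One such decomposition:
Bags: B1 = {2, 3, 4}  B2 = {0, 2, 3}  B3 = {0, 3, 5}  B4 = {0, 1, 5}
Tree: B1–B2, B2–B3, B3–B4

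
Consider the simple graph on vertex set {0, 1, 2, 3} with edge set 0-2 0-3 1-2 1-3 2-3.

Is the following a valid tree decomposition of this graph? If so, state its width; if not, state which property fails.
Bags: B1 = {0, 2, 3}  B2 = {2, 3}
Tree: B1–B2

A tree decomposition must satisfy three properties: every vertex lies in some bag; for every edge, both endpoints lie together in some bag; and for every vertex, the bags containing it form a connected subtree. Here vertex 1 appears in no bag, so the decomposition is invalid.

No — vertex 1 appears in no bag.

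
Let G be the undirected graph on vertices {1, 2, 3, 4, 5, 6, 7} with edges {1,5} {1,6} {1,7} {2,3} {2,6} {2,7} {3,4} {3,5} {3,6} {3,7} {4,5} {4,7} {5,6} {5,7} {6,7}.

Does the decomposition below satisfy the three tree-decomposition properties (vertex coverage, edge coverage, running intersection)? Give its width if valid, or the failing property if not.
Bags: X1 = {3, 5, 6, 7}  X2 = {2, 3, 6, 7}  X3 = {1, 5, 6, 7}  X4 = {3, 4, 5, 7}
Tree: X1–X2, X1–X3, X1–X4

Yes; width 3.

Vertex coverage: the bags together contain {1, 2, 3, 4, 5, 6, 7}, the full vertex set. Edge coverage: each edge of G has both endpoints in at least one bag. Running intersection: for every vertex, the bags containing it form a connected subtree. All three properties hold, so this is a valid tree decomposition of width max|bag| − 1 = 3, and hence tw(G) ≤ 3.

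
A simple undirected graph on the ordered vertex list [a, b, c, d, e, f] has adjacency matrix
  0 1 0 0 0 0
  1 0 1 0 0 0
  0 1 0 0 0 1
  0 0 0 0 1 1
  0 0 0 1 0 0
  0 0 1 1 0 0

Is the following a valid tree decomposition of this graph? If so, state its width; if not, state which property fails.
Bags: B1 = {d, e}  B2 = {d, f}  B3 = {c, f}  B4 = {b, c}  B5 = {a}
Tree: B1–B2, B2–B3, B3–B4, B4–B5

No — edge (b,a) lies in no bag.

A tree decomposition must satisfy three properties: every vertex lies in some bag; for every edge, both endpoints lie together in some bag; and for every vertex, the bags containing it form a connected subtree. Here edge (b,a) lies in no bag, so the decomposition is invalid.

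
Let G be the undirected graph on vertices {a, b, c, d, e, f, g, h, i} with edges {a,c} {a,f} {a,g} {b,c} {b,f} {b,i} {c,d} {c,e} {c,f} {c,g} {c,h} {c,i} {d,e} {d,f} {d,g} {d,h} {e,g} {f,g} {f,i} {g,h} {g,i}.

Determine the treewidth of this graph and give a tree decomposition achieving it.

Treewidth 3.
One such decomposition:
Bags: B1 = {c, d, f, g}  B2 = {c, f, g, i}  B3 = {c, d, g, h}  B4 = {c, d, e, g}  B5 = {b, c, f, i}  B6 = {a, c, f, g}
Tree: B1–B2, B1–B3, B1–B4, B2–B5, B2–B6

Each bag holds 4 vertices, so the decomposition has width 3, which upper-bounds the treewidth. Conversely, {c, d, e, g} is a clique of size 4, and the vertices of any clique must share a bag in every tree decomposition; so some bag has ≥ 4 vertices and tw(G) ≥ 3. The upper and lower bounds meet at 3, so that is the treewidth.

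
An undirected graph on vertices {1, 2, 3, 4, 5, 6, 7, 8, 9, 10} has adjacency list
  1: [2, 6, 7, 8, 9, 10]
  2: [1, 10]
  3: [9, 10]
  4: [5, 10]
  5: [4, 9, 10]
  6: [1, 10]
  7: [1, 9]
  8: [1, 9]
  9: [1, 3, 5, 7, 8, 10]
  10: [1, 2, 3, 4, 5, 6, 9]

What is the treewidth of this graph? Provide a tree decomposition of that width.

Treewidth 2.
One optimal decomposition is:
Bags: B1 = {5, 9, 10}  B2 = {4, 5, 10}  B3 = {1, 9, 10}  B4 = {3, 9, 10}  B5 = {1, 7, 9}  B6 = {1, 2, 10}  B7 = {1, 8, 9}  B8 = {1, 6, 10}
Tree: B1–B2, B1–B3, B1–B4, B3–B5, B3–B6, B5–B7, B3–B8

The largest bag has 3 vertices, giving width 2; this decomposition certifies tw(G) ≤ 2. Conversely, {1, 8, 9} is a clique of size 3, and the vertices of any clique must share a bag in every tree decomposition; so some bag has ≥ 3 vertices and tw(G) ≥ 2. Therefore the treewidth is 2.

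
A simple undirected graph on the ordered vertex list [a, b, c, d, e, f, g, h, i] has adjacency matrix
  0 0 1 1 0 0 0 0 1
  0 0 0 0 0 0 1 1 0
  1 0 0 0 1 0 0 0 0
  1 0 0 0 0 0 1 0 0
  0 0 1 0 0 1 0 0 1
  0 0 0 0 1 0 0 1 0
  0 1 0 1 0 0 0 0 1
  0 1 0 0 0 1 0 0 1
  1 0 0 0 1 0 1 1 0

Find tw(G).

A width-3 tree decomposition is:
Bags: B1 = {a, c, d, e}  B2 = {a, d, e, i}  B3 = {d, e, g, i}  B4 = {e, f, g, i}  B5 = {f, g, h, i}  B6 = {b, f, g, h}
Tree: B1–B2, B2–B3, B3–B4, B4–B5, B5–B6
Every bag has size at most 4, so the width is 4 − 1 = 3 and tw(G) ≤ 3. For the lower bound: the 4 vertex sets {a,c,d}, {e}, {i}, {b,f,g,h} are disjoint, each induces a connected subgraph, and every pair is joined by at least one edge of G. Contracting each set to a single vertex therefore yields K_{4} as a minor, and since treewidth is minor-monotone, tw(G) ≥ tw(K_{4}) = 3. Hence tw(G) = 3 exactly.

3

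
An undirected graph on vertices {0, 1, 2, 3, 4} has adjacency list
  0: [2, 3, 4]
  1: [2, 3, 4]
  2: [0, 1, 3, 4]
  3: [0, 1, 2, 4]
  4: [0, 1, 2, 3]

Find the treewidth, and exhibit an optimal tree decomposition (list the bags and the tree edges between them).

Treewidth 3.
One optimal decomposition is:
Bags: B1 = {1, 2, 3, 4}  B2 = {0, 2, 3, 4}
Tree: B1–B2

Every bag has size at most 4, so the width is 4 − 1 = 3 and tw(G) ≤ 3. For the lower bound, the 4 vertices {0, 2, 3, 4} are pairwise adjacent, and any tree decomposition puts a clique entirely inside one bag — forcing width ≥ 3. Combining the bounds, tw(G) = 3.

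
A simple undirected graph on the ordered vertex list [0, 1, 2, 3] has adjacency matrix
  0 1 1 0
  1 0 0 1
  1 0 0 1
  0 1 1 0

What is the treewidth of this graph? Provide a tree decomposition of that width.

Treewidth 2.
One optimal decomposition is:
Bags: B1 = {0, 2, 3}  B2 = {0, 1, 3}
Tree: B1–B2

Each bag holds 3 vertices, so the decomposition has width 2, which upper-bounds the treewidth. The edges 3–2–0–1–3 form a cycle, so G is not a tree and its treewidth is at least 2. Combining the bounds, tw(G) = 2.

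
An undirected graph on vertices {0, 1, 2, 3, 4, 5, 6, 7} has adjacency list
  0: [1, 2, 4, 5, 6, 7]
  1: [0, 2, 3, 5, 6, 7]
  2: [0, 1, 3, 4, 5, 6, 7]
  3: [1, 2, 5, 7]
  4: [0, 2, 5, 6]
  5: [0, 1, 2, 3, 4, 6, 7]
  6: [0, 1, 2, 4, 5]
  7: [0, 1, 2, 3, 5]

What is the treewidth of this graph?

A width-4 tree decomposition is:
Bags: B1 = {0, 1, 2, 5, 7}  B2 = {1, 2, 3, 5, 7}  B3 = {0, 1, 2, 5, 6}  B4 = {0, 2, 4, 5, 6}
Tree: B1–B2, B1–B3, B3–B4
The largest bag has 5 vertices, giving width 4; this decomposition certifies tw(G) ≤ 4. Conversely, {0, 1, 2, 5, 6} is a clique of size 5, and the vertices of any clique must share a bag in every tree decomposition; so some bag has ≥ 5 vertices and tw(G) ≥ 4. Therefore the treewidth is 4.

4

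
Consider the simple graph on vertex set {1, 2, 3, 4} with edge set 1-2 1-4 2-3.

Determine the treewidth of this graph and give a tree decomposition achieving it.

Treewidth 1.
One optimal decomposition is:
Bags: B1 = {2, 3}  B2 = {1, 2}  B3 = {1, 4}
Tree: B1–B2, B2–B3

Each bag holds 2 vertices, so the decomposition has width 1, which upper-bounds the treewidth. G has an edge, so its treewidth is at least 1. The upper and lower bounds meet at 1, so that is the treewidth.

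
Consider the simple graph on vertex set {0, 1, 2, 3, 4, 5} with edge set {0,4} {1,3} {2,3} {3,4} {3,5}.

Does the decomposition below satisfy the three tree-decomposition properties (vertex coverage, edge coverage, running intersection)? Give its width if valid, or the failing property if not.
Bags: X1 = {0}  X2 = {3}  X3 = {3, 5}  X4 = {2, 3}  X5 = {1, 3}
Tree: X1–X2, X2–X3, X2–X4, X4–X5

No — vertex 4 appears in no bag.

A tree decomposition must satisfy three properties: every vertex lies in some bag; for every edge, both endpoints lie together in some bag; and for every vertex, the bags containing it form a connected subtree. Here vertex 4 appears in no bag, so the decomposition is invalid.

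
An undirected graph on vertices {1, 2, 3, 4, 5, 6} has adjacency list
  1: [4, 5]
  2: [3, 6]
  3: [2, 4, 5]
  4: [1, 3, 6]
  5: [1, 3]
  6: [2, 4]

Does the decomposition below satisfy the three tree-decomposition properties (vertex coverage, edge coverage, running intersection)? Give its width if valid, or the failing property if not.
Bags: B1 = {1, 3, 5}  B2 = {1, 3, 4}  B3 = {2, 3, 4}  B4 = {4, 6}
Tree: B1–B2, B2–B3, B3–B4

A tree decomposition must satisfy three properties: every vertex lies in some bag; for every edge, both endpoints lie together in some bag; and for every vertex, the bags containing it form a connected subtree. Here edge (2,6) lies in no bag, so the decomposition is invalid.

No — edge (2,6) lies in no bag.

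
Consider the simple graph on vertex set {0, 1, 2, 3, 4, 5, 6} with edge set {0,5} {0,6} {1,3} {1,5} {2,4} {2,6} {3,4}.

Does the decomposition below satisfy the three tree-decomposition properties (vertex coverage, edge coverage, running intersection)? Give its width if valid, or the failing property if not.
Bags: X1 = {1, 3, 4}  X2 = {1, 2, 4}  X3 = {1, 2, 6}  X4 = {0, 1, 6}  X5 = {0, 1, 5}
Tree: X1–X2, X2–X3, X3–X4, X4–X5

Yes; width 2.

Checking the three conditions: (i) the bags cover all of {0, 1, 2, 3, 4, 5, 6}; (ii) for each edge, some bag contains both endpoints; (iii) the bags containing any fixed vertex form a subtree. All hold, so the decomposition is valid with width 3 − 1 = 2.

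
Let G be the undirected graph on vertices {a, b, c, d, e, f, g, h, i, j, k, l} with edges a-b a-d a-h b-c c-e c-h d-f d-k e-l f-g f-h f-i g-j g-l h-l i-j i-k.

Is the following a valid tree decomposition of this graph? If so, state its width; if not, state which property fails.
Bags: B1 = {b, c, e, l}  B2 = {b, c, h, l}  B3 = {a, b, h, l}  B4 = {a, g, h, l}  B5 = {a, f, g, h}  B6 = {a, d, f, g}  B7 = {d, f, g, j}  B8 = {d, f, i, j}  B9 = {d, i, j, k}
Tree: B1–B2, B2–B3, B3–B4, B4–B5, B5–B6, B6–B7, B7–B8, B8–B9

Vertex coverage: the bags together contain {a, b, c, d, e, f, g, h, i, j, k, l}, the full vertex set. Edge coverage: each edge of G has both endpoints in at least one bag. Running intersection: for every vertex, the bags containing it form a connected subtree. All three properties hold, so this is a valid tree decomposition of width max|bag| − 1 = 3, and hence tw(G) ≤ 3.

Yes; width 3.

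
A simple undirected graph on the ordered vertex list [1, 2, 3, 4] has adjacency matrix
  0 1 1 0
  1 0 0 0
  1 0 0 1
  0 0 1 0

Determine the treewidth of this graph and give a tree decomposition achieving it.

Treewidth 1.
Bags: B1 = {1, 3}  B2 = {3, 4}  B3 = {1, 2}
Tree: B1–B2, B1–B3

Each bag holds 2 vertices, so the decomposition has width 1, which upper-bounds the treewidth. Any graph with an edge has treewidth ≥ 1, and G has the edge 1–3. Therefore the treewidth is 1.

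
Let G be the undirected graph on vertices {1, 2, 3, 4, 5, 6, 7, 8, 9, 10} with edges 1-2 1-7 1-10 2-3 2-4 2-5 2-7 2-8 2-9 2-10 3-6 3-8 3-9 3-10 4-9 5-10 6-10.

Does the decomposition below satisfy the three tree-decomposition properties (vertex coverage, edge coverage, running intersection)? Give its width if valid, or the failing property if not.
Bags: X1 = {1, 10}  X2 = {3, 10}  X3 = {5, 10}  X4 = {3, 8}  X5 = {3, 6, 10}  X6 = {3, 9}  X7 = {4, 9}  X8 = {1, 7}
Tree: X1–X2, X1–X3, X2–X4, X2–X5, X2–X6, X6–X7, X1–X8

No — vertex 2 appears in no bag.

A tree decomposition must satisfy three properties: every vertex lies in some bag; for every edge, both endpoints lie together in some bag; and for every vertex, the bags containing it form a connected subtree. Here vertex 2 appears in no bag, so the decomposition is invalid.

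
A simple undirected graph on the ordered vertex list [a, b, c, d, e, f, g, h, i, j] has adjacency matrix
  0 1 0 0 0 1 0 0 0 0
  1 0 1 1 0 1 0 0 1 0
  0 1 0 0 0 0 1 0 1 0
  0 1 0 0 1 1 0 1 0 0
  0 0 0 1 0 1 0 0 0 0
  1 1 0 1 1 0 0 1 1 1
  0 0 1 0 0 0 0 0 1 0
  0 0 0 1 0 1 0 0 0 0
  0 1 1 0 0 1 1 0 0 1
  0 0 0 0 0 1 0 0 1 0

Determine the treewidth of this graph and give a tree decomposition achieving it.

Treewidth 2.
Bags: B1 = {b, f, i}  B2 = {f, i, j}  B3 = {b, c, i}  B4 = {a, b, f}  B5 = {b, d, f}  B6 = {d, e, f}  B7 = {c, g, i}  B8 = {d, f, h}
Tree: B1–B2, B1–B3, B1–B4, B1–B5, B5–B6, B3–B7, B5–B8

Every bag has size at most 3, so the width is 3 − 1 = 2 and tw(G) ≤ 2. Conversely, {c, g, i} is a clique of size 3, and the vertices of any clique must share a bag in every tree decomposition; so some bag has ≥ 3 vertices and tw(G) ≥ 2. Combining the bounds, tw(G) = 2.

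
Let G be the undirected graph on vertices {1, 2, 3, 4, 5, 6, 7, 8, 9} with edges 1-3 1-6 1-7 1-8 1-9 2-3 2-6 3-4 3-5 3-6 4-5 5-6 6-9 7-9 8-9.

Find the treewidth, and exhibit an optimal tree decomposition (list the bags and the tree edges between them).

Treewidth 2.
One such decomposition:
Bags: B1 = {3, 4, 5}  B2 = {3, 5, 6}  B3 = {1, 3, 6}  B4 = {2, 3, 6}  B5 = {1, 6, 9}  B6 = {1, 7, 9}  B7 = {1, 8, 9}
Tree: B1–B2, B2–B3, B2–B4, B3–B5, B5–B6, B5–B7

The largest bag has 3 vertices, giving width 2; this decomposition certifies tw(G) ≤ 2. For the lower bound, the 3 vertices {1, 8, 9} are pairwise adjacent, and any tree decomposition puts a clique entirely inside one bag — forcing width ≥ 2. Combining the bounds, tw(G) = 2.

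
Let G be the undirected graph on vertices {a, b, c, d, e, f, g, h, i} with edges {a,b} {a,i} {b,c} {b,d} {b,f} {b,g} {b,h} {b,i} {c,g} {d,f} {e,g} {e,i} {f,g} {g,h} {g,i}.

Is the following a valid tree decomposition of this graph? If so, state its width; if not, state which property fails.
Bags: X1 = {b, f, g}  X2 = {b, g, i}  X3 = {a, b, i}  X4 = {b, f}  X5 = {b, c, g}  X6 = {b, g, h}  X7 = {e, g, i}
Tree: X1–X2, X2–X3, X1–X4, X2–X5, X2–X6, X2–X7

A tree decomposition must satisfy three properties: every vertex lies in some bag; for every edge, both endpoints lie together in some bag; and for every vertex, the bags containing it form a connected subtree. Here vertex d appears in no bag, so the decomposition is invalid.

No — vertex d appears in no bag.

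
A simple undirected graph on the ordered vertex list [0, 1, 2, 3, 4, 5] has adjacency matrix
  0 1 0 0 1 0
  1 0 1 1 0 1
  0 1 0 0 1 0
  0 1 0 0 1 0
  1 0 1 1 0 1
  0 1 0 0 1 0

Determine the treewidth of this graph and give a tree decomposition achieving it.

Treewidth 2.
One optimal decomposition is:
Bags: B1 = {0, 1, 4}  B2 = {1, 4, 5}  B3 = {1, 3, 4}  B4 = {1, 2, 4}
Tree: B1–B2, B2–B3, B3–B4

The largest bag has 3 vertices, giving width 2; this decomposition certifies tw(G) ≤ 2. For the lower bound, G contains the cycle 0–4–5–1–0, so G is not a forest; only forests have treewidth ≤ 1, hence tw(G) ≥ 2. Hence tw(G) = 2 exactly.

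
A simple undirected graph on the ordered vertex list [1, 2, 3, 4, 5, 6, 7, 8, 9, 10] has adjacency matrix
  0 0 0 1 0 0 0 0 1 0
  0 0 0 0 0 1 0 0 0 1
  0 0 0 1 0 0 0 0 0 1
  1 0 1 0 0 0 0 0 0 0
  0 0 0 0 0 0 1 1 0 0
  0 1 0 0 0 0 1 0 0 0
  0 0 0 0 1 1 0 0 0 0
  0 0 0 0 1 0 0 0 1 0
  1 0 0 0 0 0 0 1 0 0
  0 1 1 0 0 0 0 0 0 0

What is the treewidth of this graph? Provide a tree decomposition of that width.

The largest bag has 3 vertices, giving width 2; this decomposition certifies tw(G) ≤ 2. The edges 3–4–1–9–8–5–7–6–2–10–3 form a cycle, so G is not a tree and its treewidth is at least 2. Combining the bounds, tw(G) = 2.

Treewidth 2.
Bags: B1 = {1, 3, 4}  B2 = {1, 3, 9}  B3 = {3, 8, 9}  B4 = {3, 5, 8}  B5 = {3, 5, 7}  B6 = {3, 6, 7}  B7 = {2, 3, 6}  B8 = {2, 3, 10}
Tree: B1–B2, B2–B3, B3–B4, B4–B5, B5–B6, B6–B7, B7–B8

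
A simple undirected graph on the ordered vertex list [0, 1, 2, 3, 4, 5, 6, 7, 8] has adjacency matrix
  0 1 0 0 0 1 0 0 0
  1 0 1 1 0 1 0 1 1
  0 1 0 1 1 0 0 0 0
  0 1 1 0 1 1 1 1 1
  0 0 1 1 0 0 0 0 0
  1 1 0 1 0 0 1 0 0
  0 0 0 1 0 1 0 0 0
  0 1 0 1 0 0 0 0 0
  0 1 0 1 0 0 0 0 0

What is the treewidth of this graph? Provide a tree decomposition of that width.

Treewidth 2.
One such decomposition:
Bags: B1 = {1, 3, 5}  B2 = {1, 2, 3}  B3 = {1, 3, 7}  B4 = {0, 1, 5}  B5 = {1, 3, 8}  B6 = {3, 5, 6}  B7 = {2, 3, 4}
Tree: B1–B2, B1–B3, B1–B4, B3–B5, B1–B6, B2–B7

Every bag has size at most 3, so the width is 3 − 1 = 2 and tw(G) ≤ 2. On the other hand G contains the 3-clique {0, 1, 5}. A clique must lie in a single bag of any decomposition, so no decomposition can have width below 2. Combining the bounds, tw(G) = 2.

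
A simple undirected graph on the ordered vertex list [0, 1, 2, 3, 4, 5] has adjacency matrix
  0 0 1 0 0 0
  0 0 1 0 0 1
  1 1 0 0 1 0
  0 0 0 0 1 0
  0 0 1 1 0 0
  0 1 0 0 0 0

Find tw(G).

A width-1 tree decomposition is:
Bags: B1 = {1, 2}  B2 = {2, 4}  B3 = {1, 5}  B4 = {0, 2}  B5 = {3, 4}
Tree: B1–B2, B1–B3, B1–B4, B2–B5
Each bag holds 2 vertices, so the decomposition has width 1, which upper-bounds the treewidth. Any graph with an edge has treewidth ≥ 1, and G has the edge 1–2. Therefore the treewidth is 1.

1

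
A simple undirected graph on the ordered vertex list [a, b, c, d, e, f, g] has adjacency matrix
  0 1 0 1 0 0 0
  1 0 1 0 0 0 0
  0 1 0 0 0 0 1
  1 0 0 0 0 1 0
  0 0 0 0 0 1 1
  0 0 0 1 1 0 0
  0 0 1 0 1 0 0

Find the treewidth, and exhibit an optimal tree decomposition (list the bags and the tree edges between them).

The largest bag has 3 vertices, giving width 2; this decomposition certifies tw(G) ≤ 2. Since c–b–a–d–f–e–g–c is a cycle in G, G is not acyclic. Forests are exactly the graphs of treewidth ≤ 1, so tw(G) ≥ 2. Combining the bounds, tw(G) = 2.

Treewidth 2.
One optimal decomposition is:
Bags: B1 = {a, b, c}  B2 = {a, c, d}  B3 = {c, d, f}  B4 = {c, e, f}  B5 = {c, e, g}
Tree: B1–B2, B2–B3, B3–B4, B4–B5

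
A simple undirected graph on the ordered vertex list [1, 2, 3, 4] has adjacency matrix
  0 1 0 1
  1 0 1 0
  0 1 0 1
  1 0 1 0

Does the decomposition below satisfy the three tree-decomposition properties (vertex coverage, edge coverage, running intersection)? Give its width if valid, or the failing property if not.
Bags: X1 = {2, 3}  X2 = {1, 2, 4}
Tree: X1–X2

A tree decomposition must satisfy three properties: every vertex lies in some bag; for every edge, both endpoints lie together in some bag; and for every vertex, the bags containing it form a connected subtree. Here edge (4,3) lies in no bag, so the decomposition is invalid.

No — edge (4,3) lies in no bag.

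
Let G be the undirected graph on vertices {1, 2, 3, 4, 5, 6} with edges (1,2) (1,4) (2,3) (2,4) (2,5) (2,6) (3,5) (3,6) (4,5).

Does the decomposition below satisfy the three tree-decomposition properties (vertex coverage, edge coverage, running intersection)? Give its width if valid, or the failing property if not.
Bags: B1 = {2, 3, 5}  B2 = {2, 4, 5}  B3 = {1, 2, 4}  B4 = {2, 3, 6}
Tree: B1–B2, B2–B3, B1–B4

Vertex coverage: the bags together contain {1, 2, 3, 4, 5, 6}, the full vertex set. Edge coverage: each edge of G has both endpoints in at least one bag. Running intersection: for every vertex, the bags containing it form a connected subtree. All three properties hold, so this is a valid tree decomposition of width max|bag| − 1 = 2, and hence tw(G) ≤ 2.

Yes; width 2.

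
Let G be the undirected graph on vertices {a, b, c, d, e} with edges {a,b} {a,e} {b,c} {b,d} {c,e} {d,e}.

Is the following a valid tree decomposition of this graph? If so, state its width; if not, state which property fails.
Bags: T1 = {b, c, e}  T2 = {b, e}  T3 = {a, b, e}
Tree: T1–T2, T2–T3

A tree decomposition must satisfy three properties: every vertex lies in some bag; for every edge, both endpoints lie together in some bag; and for every vertex, the bags containing it form a connected subtree. Here vertex d appears in no bag, so the decomposition is invalid.

No — vertex d appears in no bag.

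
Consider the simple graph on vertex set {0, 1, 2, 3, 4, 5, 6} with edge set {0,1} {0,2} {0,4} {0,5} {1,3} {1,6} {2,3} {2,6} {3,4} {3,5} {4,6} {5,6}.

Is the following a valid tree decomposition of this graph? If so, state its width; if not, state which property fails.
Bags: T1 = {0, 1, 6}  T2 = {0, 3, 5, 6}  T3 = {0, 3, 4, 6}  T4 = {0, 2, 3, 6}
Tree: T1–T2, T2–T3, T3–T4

No — edge (3,1) lies in no bag.

A tree decomposition must satisfy three properties: every vertex lies in some bag; for every edge, both endpoints lie together in some bag; and for every vertex, the bags containing it form a connected subtree. Here edge (3,1) lies in no bag, so the decomposition is invalid.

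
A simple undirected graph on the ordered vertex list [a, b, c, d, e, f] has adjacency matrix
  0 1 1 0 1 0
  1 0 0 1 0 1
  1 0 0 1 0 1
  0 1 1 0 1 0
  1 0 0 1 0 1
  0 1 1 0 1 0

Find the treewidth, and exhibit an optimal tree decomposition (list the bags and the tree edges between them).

Treewidth 3.
Bags: B1 = {a, b, c, e}  B2 = {b, c, d, e}  B3 = {b, c, e, f}
Tree: B1–B2, B2–B3

Every bag has size at most 4, so the width is 4 − 1 = 3 and tw(G) ≤ 3. For the lower bound: the 4 vertex sets {a,e}, {b,d}, {c}, {f} are disjoint, each induces a connected subgraph, and every pair is joined by at least one edge of G. Contracting each set to a single vertex therefore yields K_{4} as a minor, and since treewidth is minor-monotone, tw(G) ≥ tw(K_{4}) = 3. Therefore the treewidth is 3.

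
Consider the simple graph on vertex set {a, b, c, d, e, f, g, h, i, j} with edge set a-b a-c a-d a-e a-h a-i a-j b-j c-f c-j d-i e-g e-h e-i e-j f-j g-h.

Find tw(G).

2

A width-2 tree decomposition is:
Bags: B1 = {a, c, j}  B2 = {a, e, j}  B3 = {a, e, h}  B4 = {a, e, i}  B5 = {e, g, h}  B6 = {a, b, j}  B7 = {a, d, i}  B8 = {c, f, j}
Tree: B1–B2, B2–B3, B2–B4, B3–B5, B1–B6, B4–B7, B1–B8
The largest bag has 3 vertices, giving width 2; this decomposition certifies tw(G) ≤ 2. Conversely, {e, g, h} is a clique of size 3, and the vertices of any clique must share a bag in every tree decomposition; so some bag has ≥ 3 vertices and tw(G) ≥ 2. Therefore the treewidth is 2.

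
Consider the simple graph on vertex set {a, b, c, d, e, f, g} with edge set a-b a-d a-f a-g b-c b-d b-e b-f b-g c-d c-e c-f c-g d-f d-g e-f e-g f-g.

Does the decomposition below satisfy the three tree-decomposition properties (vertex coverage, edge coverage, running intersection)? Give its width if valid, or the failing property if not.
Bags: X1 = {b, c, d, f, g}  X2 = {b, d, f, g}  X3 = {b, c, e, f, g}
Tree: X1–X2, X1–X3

No — vertex a appears in no bag.

A tree decomposition must satisfy three properties: every vertex lies in some bag; for every edge, both endpoints lie together in some bag; and for every vertex, the bags containing it form a connected subtree. Here vertex a appears in no bag, so the decomposition is invalid.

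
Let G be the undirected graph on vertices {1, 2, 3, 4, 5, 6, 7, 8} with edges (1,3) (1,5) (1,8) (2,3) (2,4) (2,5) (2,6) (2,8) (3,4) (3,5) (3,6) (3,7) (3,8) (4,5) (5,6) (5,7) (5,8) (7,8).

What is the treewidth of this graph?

3

A width-3 tree decomposition is:
Bags: B1 = {1, 3, 5, 8}  B2 = {3, 5, 7, 8}  B3 = {2, 3, 5, 8}  B4 = {2, 3, 4, 5}  B5 = {2, 3, 5, 6}
Tree: B1–B2, B1–B3, B3–B4, B4–B5
Each bag holds 4 vertices, so the decomposition has width 3, which upper-bounds the treewidth. Conversely, {1, 3, 5, 8} is a clique of size 4, and the vertices of any clique must share a bag in every tree decomposition; so some bag has ≥ 4 vertices and tw(G) ≥ 3. Therefore the treewidth is 3.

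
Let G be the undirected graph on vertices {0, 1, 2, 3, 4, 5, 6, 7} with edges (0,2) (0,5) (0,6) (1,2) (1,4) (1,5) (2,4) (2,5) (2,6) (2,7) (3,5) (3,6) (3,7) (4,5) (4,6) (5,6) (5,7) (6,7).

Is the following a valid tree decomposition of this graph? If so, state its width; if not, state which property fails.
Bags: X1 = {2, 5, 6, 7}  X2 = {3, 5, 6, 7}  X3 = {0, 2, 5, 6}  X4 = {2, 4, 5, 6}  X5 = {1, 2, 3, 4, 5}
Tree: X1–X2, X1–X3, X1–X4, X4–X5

No — bags containing vertex 3 are not connected in the tree.

A tree decomposition must satisfy three properties: every vertex lies in some bag; for every edge, both endpoints lie together in some bag; and for every vertex, the bags containing it form a connected subtree. Here bags containing vertex 3 are not connected in the tree, so the decomposition is invalid.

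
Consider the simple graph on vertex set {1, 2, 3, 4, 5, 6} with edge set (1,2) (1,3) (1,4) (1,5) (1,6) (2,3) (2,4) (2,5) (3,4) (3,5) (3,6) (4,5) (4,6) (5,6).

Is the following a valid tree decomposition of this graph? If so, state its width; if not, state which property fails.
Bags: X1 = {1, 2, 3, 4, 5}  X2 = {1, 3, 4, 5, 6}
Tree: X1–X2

Vertex coverage: the bags together contain {1, 2, 3, 4, 5, 6}, the full vertex set. Edge coverage: each edge of G has both endpoints in at least one bag. Running intersection: for every vertex, the bags containing it form a connected subtree. All three properties hold, so this is a valid tree decomposition of width max|bag| − 1 = 4, and hence tw(G) ≤ 4.

Yes; width 4.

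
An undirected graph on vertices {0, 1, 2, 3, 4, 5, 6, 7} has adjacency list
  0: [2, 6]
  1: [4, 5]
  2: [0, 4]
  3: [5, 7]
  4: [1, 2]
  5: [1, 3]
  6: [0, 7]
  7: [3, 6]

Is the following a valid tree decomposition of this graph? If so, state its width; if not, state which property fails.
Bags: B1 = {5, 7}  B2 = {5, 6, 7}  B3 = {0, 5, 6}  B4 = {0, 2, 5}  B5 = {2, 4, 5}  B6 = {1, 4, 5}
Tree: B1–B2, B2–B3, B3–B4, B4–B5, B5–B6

No — vertex 3 appears in no bag.

A tree decomposition must satisfy three properties: every vertex lies in some bag; for every edge, both endpoints lie together in some bag; and for every vertex, the bags containing it form a connected subtree. Here vertex 3 appears in no bag, so the decomposition is invalid.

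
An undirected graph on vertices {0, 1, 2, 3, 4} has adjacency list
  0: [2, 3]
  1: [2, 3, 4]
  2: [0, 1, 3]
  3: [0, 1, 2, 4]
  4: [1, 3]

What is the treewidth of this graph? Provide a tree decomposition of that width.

Treewidth 2.
Bags: B1 = {1, 3, 4}  B2 = {1, 2, 3}  B3 = {0, 2, 3}
Tree: B1–B2, B2–B3

Each bag holds 3 vertices, so the decomposition has width 2, which upper-bounds the treewidth. On the other hand G contains the 3-clique {0, 2, 3}. A clique must lie in a single bag of any decomposition, so no decomposition can have width below 2. Combining the bounds, tw(G) = 2.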